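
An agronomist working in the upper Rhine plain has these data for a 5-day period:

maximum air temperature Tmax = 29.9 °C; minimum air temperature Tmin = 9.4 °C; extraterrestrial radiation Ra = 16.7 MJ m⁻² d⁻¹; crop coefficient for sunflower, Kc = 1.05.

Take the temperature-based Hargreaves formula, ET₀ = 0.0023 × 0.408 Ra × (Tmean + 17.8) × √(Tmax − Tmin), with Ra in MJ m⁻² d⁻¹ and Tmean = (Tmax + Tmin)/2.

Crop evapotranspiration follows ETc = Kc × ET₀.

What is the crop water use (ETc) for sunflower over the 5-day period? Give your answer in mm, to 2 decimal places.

13.95 mm

Tmean = (29.9 + 9.4)/2 = 19.65 °C
0.408 Ra = 0.408 × 16.7 = 6.8136 mm/d equivalent
ET₀ = 0.0023 × 6.8136 × (19.65 + 17.8) × √20.5 = 0.0023 × 6.8136 × 37.45 × 4.5277 = 2.6573 mm/d
ETc = Kc × ET₀ = 1.05 × 2.6573 = 2.7902 mm/d
Over 5 days: 2.7902 × 5 = 13.951 mm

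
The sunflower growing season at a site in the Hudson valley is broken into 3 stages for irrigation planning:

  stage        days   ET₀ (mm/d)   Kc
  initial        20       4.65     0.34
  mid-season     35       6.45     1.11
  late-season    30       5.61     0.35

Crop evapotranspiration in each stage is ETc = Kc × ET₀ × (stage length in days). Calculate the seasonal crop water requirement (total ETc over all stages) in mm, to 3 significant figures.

initial: 0.34 × 4.65 × 20 = 31.62 mm
mid-season: 1.11 × 6.45 × 35 = 250.58 mm
late-season: 0.35 × 5.61 × 30 = 58.91 mm
Seasonal total = 341.11 mm

341 mm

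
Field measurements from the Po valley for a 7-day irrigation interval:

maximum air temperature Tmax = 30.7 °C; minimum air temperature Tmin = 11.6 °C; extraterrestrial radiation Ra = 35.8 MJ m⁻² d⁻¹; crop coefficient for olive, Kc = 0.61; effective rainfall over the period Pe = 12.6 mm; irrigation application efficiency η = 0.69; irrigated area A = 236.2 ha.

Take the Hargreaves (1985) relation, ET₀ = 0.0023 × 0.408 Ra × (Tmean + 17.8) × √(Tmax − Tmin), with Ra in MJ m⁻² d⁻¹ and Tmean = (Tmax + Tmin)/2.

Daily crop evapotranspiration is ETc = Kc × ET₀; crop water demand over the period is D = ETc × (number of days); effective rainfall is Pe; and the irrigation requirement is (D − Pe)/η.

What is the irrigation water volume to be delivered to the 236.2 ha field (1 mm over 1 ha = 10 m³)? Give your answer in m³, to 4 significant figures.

40460 m³

Tmean = (30.7 + 11.6)/2 = 21.15 °C
0.408 Ra = 0.408 × 35.8 = 14.6064 mm/d equivalent
ET₀ = 0.0023 × 14.6064 × (21.15 + 17.8) × √19.1 = 0.0023 × 14.6064 × 38.95 × 4.3704 = 5.7187 mm/d
ETc = Kc × ET₀ = 0.61 × 5.7187 = 3.4884 mm/d
Crop demand D = ETc × 7 d = 3.4884 × 7 = 24.419 mm
D − Pe = 24.419 − 12.6 = 11.819 mm
Gross irrigation = 11.819 / 0.69 = 17.129 mm
Volume = 17.129 mm × 236.2 ha × 10 = 40458.7 m³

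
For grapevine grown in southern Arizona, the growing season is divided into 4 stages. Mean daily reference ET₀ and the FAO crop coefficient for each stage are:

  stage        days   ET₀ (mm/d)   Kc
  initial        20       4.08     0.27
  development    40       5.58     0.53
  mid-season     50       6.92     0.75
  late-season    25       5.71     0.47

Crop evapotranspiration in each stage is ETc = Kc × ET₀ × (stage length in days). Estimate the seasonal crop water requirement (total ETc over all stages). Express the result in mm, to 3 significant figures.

467 mm

initial: 0.27 × 4.08 × 20 = 22.03 mm
development: 0.53 × 5.58 × 40 = 118.30 mm
mid-season: 0.75 × 6.92 × 50 = 259.50 mm
late-season: 0.47 × 5.71 × 25 = 67.09 mm
Seasonal total = 466.92 mm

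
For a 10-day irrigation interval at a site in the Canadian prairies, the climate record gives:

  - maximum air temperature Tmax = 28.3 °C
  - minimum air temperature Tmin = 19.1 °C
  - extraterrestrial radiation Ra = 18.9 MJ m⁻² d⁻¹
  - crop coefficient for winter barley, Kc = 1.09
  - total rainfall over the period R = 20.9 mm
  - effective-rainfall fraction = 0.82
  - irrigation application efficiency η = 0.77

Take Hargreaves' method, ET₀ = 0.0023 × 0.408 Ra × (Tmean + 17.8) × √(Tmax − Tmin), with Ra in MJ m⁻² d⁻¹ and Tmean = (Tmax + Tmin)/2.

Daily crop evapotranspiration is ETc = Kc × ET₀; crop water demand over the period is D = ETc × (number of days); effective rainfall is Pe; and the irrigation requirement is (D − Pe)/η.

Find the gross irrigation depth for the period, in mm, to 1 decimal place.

Tmean = (28.3 + 19.1)/2 = 23.70 °C
0.408 Ra = 0.408 × 18.9 = 7.7112 mm/d equivalent
ET₀ = 0.0023 × 7.7112 × (23.70 + 17.8) × √9.2 = 0.0023 × 7.7112 × 41.50 × 3.0332 = 2.2325 mm/d
ETc = Kc × ET₀ = 1.09 × 2.2325 = 2.4334 mm/d
Crop demand D = ETc × 10 d = 2.4334 × 10 = 24.334 mm
Pe = 0.82 × 20.9 = 17.138 mm
D − Pe = 24.334 − 17.138 = 7.196 mm
Gross irrigation = 7.196 / 0.77 = 9.345 mm

9.3 mm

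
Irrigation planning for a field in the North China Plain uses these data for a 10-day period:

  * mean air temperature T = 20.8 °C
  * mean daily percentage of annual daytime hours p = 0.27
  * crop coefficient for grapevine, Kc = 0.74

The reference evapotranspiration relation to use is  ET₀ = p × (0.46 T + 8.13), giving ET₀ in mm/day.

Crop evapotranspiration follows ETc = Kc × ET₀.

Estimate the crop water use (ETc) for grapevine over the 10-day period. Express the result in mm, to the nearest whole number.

ET₀ = 0.27 × (0.46 × 20.8 + 8.13) = 0.27 × 17.698 = 4.7785 mm/d
ETc = Kc × ET₀ = 0.74 × 4.7785 = 3.5361 mm/d
Over 10 days: 3.5361 × 10 = 35.361 mm

35 mm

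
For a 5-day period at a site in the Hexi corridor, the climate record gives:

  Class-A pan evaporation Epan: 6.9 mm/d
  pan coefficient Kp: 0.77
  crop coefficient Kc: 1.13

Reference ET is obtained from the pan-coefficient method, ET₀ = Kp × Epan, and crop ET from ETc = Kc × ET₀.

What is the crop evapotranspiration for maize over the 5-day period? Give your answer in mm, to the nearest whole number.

ET₀ = 0.77 × 6.9 = 5.3130 mm/d
ETc = Kc × ET₀ = 1.13 × 5.3130 = 6.0037 mm/d
Over 5 days: 6.0037 × 5 = 30.019 mm

30 mm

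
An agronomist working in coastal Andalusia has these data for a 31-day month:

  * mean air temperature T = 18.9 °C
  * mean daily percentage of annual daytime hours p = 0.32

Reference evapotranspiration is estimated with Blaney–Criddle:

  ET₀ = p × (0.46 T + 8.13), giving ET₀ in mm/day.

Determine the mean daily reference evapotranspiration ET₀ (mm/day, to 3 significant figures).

ET₀ = 0.32 × (0.46 × 18.9 + 8.13) = 0.32 × 16.824 = 5.3837 mm/d

5.38 mm/day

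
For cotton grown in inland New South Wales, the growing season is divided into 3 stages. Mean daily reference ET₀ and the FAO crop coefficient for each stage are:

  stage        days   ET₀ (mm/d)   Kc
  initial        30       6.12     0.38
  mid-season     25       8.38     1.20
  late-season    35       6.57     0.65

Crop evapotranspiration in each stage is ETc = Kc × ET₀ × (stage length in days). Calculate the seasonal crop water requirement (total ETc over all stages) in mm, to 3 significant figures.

initial: 0.38 × 6.12 × 30 = 69.77 mm
mid-season: 1.20 × 8.38 × 25 = 251.40 mm
late-season: 0.65 × 6.57 × 35 = 149.47 mm
Seasonal total = 470.64 mm

471 mm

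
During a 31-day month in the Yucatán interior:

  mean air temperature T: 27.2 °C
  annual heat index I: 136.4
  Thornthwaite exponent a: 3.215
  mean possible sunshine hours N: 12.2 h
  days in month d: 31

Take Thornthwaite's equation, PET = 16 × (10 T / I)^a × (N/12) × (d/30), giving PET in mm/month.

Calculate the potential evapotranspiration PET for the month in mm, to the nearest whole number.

10T/I = 10 × 27.2 / 136.4 = 1.9941
(10T/I)^a = 1.9941^3.215 = 9.1979
Uncorrected PET = 16 × 9.1979 = 147.166 mm
Correction = (N/12)(d/30) = (12.2/12)(31/30) = 1.0506
PET = 147.166 × 1.0506 = 154.613 mm/month

155 mm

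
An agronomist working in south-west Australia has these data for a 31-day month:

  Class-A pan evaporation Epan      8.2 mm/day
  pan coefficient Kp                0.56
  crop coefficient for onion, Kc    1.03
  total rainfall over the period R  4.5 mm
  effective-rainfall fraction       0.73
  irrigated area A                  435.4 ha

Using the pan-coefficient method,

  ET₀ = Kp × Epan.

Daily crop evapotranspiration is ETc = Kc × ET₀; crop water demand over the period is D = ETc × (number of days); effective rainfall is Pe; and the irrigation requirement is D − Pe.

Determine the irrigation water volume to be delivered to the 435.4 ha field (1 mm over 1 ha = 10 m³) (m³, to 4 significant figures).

624100 m³

ET₀ = 0.56 × 8.2 = 4.5920 mm/d
ETc = Kc × ET₀ = 1.03 × 4.5920 = 4.7298 mm/d
Crop demand D = ETc × 31 d = 4.7298 × 31 = 146.624 mm
Pe = 0.73 × 4.5 = 3.285 mm
D − Pe = 146.624 − 3.285 = 143.339 mm
Volume = 143.339 mm × 435.4 ha × 10 = 624098.0 m³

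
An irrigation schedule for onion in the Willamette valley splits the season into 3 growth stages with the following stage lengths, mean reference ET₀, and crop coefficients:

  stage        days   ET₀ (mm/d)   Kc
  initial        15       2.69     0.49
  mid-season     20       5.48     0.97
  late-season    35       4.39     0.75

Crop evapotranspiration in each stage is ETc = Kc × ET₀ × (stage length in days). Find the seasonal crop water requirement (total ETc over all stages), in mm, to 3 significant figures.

initial: 0.49 × 2.69 × 15 = 19.77 mm
mid-season: 0.97 × 5.48 × 20 = 106.31 mm
late-season: 0.75 × 4.39 × 35 = 115.24 mm
Seasonal total = 241.32 mm

241 mm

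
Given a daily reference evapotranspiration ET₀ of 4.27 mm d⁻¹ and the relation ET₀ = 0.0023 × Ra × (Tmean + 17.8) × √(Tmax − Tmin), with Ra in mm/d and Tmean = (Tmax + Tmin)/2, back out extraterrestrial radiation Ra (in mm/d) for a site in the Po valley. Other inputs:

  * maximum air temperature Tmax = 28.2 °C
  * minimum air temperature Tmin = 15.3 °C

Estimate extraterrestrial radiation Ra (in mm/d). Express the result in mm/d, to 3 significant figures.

13.1 mm/d

Tmean = 21.75 °C; √ΔT = 3.5917
Ra = ET₀ / [0.0023 × (Tmean+17.8) × √ΔT] = 4.27 / (0.0023 × 39.55 × 3.5917) = 13.069 mm/d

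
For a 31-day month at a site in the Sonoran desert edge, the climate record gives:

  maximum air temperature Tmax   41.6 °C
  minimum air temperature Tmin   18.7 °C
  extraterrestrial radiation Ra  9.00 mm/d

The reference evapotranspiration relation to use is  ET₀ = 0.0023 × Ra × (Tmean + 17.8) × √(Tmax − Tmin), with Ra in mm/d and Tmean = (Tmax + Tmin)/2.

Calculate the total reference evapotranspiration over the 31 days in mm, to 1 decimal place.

147.2 mm

Tmean = (41.6 + 18.7)/2 = 30.15 °C
ET₀ = 0.0023 × 9.00 × (30.15 + 17.8) × √22.9 = 0.0023 × 9.00 × 47.95 × 4.7854 = 4.7498 mm/d
Over 31 days: 4.7498 × 31 = 147.244 mm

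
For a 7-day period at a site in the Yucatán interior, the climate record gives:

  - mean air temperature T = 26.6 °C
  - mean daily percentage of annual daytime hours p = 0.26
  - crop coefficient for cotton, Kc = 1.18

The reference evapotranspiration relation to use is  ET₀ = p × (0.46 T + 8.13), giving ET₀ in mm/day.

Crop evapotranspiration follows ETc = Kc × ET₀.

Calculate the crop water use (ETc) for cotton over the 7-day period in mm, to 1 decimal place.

ET₀ = 0.26 × (0.46 × 26.6 + 8.13) = 0.26 × 20.366 = 5.2952 mm/d
ETc = Kc × ET₀ = 1.18 × 5.2952 = 6.2483 mm/d
Over 7 days: 6.2483 × 7 = 43.738 mm

43.7 mm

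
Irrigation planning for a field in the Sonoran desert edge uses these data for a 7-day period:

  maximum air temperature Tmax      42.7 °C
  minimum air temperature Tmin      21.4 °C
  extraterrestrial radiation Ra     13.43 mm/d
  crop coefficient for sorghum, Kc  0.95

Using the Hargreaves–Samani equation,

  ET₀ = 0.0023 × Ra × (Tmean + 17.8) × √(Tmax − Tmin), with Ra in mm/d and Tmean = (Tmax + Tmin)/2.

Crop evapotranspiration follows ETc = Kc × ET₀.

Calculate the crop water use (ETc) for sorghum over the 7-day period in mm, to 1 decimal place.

Tmean = (42.7 + 21.4)/2 = 32.05 °C
ET₀ = 0.0023 × 13.43 × (32.05 + 17.8) × √21.3 = 0.0023 × 13.43 × 49.85 × 4.6152 = 7.1066 mm/d
ETc = Kc × ET₀ = 0.95 × 7.1066 = 6.7513 mm/d
Over 7 days: 6.7513 × 7 = 47.259 mm

47.3 mm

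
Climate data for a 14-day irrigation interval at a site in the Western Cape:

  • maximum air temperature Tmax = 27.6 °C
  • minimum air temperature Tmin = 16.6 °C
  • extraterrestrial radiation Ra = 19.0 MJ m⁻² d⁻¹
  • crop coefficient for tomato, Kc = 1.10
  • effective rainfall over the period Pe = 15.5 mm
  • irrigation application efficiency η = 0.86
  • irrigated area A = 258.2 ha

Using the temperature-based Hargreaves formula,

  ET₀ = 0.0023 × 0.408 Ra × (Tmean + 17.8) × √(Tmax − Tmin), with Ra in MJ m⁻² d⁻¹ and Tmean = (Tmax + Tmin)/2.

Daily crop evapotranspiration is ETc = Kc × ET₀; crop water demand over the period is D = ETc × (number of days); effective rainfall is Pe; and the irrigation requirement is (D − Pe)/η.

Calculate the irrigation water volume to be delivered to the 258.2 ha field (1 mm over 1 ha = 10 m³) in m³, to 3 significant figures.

62600 m³

Tmean = (27.6 + 16.6)/2 = 22.10 °C
0.408 Ra = 0.408 × 19.0 = 7.7520 mm/d equivalent
ET₀ = 0.0023 × 7.7520 × (22.10 + 17.8) × √11.0 = 0.0023 × 7.7520 × 39.90 × 3.3166 = 2.3594 mm/d
ETc = Kc × ET₀ = 1.10 × 2.3594 = 2.5953 mm/d
Crop demand D = ETc × 14 d = 2.5953 × 14 = 36.334 mm
D − Pe = 36.334 − 15.5 = 20.834 mm
Gross irrigation = 20.834 / 0.86 = 24.226 mm
Volume = 24.226 mm × 258.2 ha × 10 = 62551.5 m³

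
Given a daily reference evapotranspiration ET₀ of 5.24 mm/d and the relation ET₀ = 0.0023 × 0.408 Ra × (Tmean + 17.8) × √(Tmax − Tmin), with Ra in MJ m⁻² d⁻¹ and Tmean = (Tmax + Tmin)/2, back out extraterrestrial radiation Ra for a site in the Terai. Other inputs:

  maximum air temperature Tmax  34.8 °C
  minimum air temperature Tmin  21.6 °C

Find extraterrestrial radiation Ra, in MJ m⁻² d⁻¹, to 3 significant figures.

Tmean = (34.8+21.6)/2 = 28.20 °C; ΔT = 13.2
Ra = ET₀ / [0.0023 × 0.408 × (Tmean+17.8) × √ΔT]
   = 5.24 / (0.0023 × 0.408 × 46.00 × 3.6332) = 33.412 MJ m⁻² d⁻¹

33.4 MJ m⁻² d⁻¹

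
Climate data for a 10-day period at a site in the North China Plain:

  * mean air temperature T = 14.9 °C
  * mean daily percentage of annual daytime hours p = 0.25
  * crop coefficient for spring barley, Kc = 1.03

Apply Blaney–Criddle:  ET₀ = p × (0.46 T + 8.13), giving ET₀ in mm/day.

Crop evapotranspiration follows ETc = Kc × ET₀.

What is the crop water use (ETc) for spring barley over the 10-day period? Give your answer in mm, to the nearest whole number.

39 mm

ET₀ = 0.25 × (0.46 × 14.9 + 8.13) = 0.25 × 14.984 = 3.7460 mm/d
ETc = Kc × ET₀ = 1.03 × 3.7460 = 3.8584 mm/d
Over 10 days: 3.8584 × 10 = 38.584 mm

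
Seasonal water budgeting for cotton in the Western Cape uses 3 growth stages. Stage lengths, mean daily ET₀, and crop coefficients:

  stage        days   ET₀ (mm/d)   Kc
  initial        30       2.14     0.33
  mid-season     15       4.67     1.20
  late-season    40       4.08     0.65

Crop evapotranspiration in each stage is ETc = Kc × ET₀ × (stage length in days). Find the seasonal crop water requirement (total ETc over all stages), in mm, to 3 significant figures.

211 mm

initial: 0.33 × 2.14 × 30 = 21.19 mm
mid-season: 1.20 × 4.67 × 15 = 84.06 mm
late-season: 0.65 × 4.08 × 40 = 106.08 mm
Seasonal total = 211.33 mm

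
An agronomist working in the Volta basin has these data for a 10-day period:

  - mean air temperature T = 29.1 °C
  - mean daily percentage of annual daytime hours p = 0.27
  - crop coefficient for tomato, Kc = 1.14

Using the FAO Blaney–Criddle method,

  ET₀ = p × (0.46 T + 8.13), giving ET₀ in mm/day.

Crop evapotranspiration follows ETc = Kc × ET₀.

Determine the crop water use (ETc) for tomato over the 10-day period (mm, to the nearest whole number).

ET₀ = 0.27 × (0.46 × 29.1 + 8.13) = 0.27 × 21.516 = 5.8093 mm/d
ETc = Kc × ET₀ = 1.14 × 5.8093 = 6.6226 mm/d
Over 10 days: 6.6226 × 10 = 66.226 mm

66 mm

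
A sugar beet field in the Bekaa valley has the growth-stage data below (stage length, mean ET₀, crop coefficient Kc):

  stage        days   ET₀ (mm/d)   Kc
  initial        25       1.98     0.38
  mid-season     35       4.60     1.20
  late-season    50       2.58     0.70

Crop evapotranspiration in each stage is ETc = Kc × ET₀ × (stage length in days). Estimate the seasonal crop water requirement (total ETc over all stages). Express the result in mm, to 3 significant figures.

302 mm

initial: 0.38 × 1.98 × 25 = 18.81 mm
mid-season: 1.20 × 4.60 × 35 = 193.20 mm
late-season: 0.70 × 2.58 × 50 = 90.30 mm
Seasonal total = 302.31 mm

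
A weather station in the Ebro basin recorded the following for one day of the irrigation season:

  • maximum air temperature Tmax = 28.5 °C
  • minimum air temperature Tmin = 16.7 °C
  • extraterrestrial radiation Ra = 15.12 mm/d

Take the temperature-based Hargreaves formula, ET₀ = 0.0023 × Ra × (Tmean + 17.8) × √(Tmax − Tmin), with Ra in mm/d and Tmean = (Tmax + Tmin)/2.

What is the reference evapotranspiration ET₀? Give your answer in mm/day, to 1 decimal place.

Tmean = (28.5 + 16.7)/2 = 22.60 °C
ET₀ = 0.0023 × 15.12 × (22.60 + 17.8) × √11.8 = 0.0023 × 15.12 × 40.40 × 3.4351 = 4.8261 mm/d

4.8 mm/day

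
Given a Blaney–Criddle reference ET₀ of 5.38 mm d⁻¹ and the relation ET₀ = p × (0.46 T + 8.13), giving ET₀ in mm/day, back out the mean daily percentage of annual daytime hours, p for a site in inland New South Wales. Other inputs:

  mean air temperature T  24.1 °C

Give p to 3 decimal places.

0.280

p = ET₀ / (0.46 T + 8.13) = 5.38 / (0.46 × 24.1 + 8.13) = 5.38 / 19.216 = 0.2800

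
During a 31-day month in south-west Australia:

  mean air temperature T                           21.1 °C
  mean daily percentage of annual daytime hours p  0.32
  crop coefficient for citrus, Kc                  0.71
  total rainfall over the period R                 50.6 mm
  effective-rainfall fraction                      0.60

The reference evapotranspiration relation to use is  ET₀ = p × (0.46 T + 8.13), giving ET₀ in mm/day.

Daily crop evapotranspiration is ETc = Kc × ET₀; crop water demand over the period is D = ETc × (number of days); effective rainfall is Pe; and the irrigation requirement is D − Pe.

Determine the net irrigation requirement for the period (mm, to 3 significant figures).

95.3 mm

ET₀ = 0.32 × (0.46 × 21.1 + 8.13) = 0.32 × 17.836 = 5.7075 mm/d
ETc = Kc × ET₀ = 0.71 × 5.7075 = 4.0523 mm/d
Crop demand D = ETc × 31 d = 4.0523 × 31 = 125.621 mm
Pe = 0.60 × 50.6 = 30.360 mm
D − Pe = 125.621 − 30.360 = 95.261 mm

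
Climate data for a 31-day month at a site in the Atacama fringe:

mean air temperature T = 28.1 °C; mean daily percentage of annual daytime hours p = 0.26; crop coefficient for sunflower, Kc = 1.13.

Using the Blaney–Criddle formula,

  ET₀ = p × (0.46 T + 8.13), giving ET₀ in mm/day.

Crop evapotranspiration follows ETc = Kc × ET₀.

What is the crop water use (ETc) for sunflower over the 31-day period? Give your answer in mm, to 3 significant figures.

ET₀ = 0.26 × (0.46 × 28.1 + 8.13) = 0.26 × 21.056 = 5.4746 mm/d
ETc = Kc × ET₀ = 1.13 × 5.4746 = 6.1863 mm/d
Over 31 days: 6.1863 × 31 = 191.775 mm

192 mm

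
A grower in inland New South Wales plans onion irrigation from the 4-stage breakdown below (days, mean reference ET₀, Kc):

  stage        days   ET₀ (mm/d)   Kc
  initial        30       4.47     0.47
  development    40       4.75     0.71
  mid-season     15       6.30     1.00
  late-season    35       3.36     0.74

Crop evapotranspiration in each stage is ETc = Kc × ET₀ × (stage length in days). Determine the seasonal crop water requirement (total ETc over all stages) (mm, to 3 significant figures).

379 mm

initial: 0.47 × 4.47 × 30 = 63.03 mm
development: 0.71 × 4.75 × 40 = 134.90 mm
mid-season: 1.00 × 6.30 × 15 = 94.50 mm
late-season: 0.74 × 3.36 × 35 = 87.02 mm
Seasonal total = 379.45 mm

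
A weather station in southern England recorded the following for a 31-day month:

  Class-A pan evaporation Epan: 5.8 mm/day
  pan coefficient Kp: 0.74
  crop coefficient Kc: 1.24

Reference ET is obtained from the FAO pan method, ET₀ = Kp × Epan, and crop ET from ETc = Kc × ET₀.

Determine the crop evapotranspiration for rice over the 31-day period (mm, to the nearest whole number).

ET₀ = 0.74 × 5.8 = 4.2920 mm/d
ETc = Kc × ET₀ = 1.24 × 4.2920 = 5.3221 mm/d
Over 31 days: 5.3221 × 31 = 164.985 mm

165 mm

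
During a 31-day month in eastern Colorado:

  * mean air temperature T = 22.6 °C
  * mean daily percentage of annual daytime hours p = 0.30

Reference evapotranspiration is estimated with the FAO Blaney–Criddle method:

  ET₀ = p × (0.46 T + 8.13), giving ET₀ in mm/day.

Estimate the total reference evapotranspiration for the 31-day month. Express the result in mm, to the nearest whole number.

172 mm

ET₀ = 0.30 × (0.46 × 22.6 + 8.13) = 0.30 × 18.526 = 5.5578 mm/d
Monthly total = 5.5578 × 31 = 172.292 mm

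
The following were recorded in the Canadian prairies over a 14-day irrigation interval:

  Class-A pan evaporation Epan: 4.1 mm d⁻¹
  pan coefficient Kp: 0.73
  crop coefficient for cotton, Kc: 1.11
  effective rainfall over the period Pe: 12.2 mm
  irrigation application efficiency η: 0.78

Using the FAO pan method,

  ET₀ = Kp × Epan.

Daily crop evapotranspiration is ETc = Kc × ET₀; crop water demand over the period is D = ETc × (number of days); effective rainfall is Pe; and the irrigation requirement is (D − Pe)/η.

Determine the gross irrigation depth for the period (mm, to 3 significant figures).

ET₀ = 0.73 × 4.1 = 2.9930 mm/d
ETc = Kc × ET₀ = 1.11 × 2.9930 = 3.3222 mm/d
Crop demand D = ETc × 14 d = 3.3222 × 14 = 46.511 mm
D − Pe = 46.511 − 12.2 = 34.311 mm
Gross irrigation = 34.311 / 0.78 = 43.988 mm

44.0 mm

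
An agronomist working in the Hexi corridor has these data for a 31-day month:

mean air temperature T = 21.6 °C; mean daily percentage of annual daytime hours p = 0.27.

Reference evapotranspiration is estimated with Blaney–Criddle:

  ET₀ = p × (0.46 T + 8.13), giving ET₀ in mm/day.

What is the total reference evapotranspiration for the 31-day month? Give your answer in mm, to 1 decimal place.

151.2 mm

ET₀ = 0.27 × (0.46 × 21.6 + 8.13) = 0.27 × 18.066 = 4.8778 mm/d
Monthly total = 4.8778 × 31 = 151.212 mm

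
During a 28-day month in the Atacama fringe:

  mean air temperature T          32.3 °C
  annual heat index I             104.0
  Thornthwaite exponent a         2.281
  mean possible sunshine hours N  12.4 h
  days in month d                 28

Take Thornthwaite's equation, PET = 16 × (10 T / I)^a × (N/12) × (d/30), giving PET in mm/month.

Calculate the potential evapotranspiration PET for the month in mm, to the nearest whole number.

10T/I = 10 × 32.3 / 104.0 = 3.1058
(10T/I)^a = 3.1058^2.281 = 13.2632
Uncorrected PET = 16 × 13.2632 = 212.211 mm
Correction = (N/12)(d/30) = (12.4/12)(28/30) = 0.9644
PET = 212.211 × 0.9644 = 204.656 mm/month

205 mm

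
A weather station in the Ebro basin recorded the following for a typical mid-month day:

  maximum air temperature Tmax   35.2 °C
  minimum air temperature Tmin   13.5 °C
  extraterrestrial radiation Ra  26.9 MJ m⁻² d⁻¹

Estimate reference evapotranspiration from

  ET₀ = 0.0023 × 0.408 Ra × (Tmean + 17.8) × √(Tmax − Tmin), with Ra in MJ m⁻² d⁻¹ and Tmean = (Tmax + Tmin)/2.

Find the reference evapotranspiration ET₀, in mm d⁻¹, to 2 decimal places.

Tmean = (35.2 + 13.5)/2 = 24.35 °C
0.408 Ra = 0.408 × 26.9 = 10.9752 mm/d equivalent
ET₀ = 0.0023 × 10.9752 × (24.35 + 17.8) × √21.7 = 0.0023 × 10.9752 × 42.15 × 4.6583 = 4.9564 mm/d

4.96 mm d⁻¹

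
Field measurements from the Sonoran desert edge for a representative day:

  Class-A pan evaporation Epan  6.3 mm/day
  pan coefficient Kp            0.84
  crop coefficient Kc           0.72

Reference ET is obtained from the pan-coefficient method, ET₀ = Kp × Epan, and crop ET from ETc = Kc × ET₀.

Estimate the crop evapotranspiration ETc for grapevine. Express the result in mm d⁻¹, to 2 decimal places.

ET₀ = 0.84 × 6.3 = 5.2920 mm/d
ETc = Kc × ET₀ = 0.72 × 5.2920 = 3.8102 mm/d

3.81 mm d⁻¹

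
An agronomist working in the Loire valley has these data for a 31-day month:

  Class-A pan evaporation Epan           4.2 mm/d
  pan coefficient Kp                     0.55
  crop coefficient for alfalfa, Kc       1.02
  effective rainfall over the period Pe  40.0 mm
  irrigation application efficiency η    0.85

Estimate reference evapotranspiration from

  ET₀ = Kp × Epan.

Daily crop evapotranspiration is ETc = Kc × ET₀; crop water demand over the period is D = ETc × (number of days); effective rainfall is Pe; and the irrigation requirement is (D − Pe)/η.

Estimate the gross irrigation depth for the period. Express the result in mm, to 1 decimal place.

38.9 mm

ET₀ = 0.55 × 4.2 = 2.3100 mm/d
ETc = Kc × ET₀ = 1.02 × 2.3100 = 2.3562 mm/d
Crop demand D = ETc × 31 d = 2.3562 × 31 = 73.042 mm
D − Pe = 73.042 − 40.0 = 33.042 mm
Gross irrigation = 33.042 / 0.85 = 38.873 mm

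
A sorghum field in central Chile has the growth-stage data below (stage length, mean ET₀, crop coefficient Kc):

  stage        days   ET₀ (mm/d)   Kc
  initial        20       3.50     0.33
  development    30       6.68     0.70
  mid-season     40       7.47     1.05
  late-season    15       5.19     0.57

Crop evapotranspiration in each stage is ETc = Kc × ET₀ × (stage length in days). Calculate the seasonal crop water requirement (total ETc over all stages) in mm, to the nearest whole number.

521 mm

initial: 0.33 × 3.50 × 20 = 23.10 mm
development: 0.70 × 6.68 × 30 = 140.28 mm
mid-season: 1.05 × 7.47 × 40 = 313.74 mm
late-season: 0.57 × 5.19 × 15 = 44.37 mm
Seasonal total = 521.49 mm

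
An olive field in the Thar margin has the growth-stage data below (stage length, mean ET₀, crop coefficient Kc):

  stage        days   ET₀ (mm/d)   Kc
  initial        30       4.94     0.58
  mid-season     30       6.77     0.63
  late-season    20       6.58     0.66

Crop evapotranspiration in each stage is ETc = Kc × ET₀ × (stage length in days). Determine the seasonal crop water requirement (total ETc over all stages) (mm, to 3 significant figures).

301 mm

initial: 0.58 × 4.94 × 30 = 85.96 mm
mid-season: 0.63 × 6.77 × 30 = 127.95 mm
late-season: 0.66 × 6.58 × 20 = 86.86 mm
Seasonal total = 300.77 mm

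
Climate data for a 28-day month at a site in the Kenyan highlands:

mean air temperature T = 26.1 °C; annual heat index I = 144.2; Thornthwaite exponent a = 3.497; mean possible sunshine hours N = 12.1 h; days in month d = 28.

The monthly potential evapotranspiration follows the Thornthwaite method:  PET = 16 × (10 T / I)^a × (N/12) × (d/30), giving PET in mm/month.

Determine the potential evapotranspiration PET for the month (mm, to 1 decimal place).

10T/I = 10 × 26.1 / 144.2 = 1.8100
(10T/I)^a = 1.8100^3.497 = 7.9635
Uncorrected PET = 16 × 7.9635 = 127.416 mm
Correction = (N/12)(d/30) = (12.1/12)(28/30) = 0.9411
PET = 127.416 × 0.9411 = 119.911 mm/month

119.9 mm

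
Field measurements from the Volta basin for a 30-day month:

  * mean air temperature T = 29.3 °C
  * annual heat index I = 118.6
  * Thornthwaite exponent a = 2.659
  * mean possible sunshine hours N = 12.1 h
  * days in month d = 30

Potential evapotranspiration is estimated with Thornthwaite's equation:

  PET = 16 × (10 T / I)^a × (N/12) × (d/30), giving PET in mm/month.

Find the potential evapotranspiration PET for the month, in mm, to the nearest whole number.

179 mm

10T/I = 10 × 29.3 / 118.6 = 2.4705
(10T/I)^a = 2.4705^2.659 = 11.0768
Uncorrected PET = 16 × 11.0768 = 177.229 mm
Correction = (N/12)(d/30) = (12.1/12)(30/30) = 1.0083
PET = 177.229 × 1.0083 = 178.700 mm/month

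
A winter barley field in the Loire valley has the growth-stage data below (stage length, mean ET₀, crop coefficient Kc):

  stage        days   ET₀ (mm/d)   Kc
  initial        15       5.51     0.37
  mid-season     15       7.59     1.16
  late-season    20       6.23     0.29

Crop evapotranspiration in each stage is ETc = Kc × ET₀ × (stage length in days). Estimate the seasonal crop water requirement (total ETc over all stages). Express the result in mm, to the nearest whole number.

initial: 0.37 × 5.51 × 15 = 30.58 mm
mid-season: 1.16 × 7.59 × 15 = 132.07 mm
late-season: 0.29 × 6.23 × 20 = 36.13 mm
Seasonal total = 198.78 mm

199 mm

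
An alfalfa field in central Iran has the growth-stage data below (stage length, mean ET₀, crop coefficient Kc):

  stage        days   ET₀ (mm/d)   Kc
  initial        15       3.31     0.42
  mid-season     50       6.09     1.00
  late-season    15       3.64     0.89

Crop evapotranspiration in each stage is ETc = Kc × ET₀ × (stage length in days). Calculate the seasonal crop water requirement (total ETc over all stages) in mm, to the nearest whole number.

374 mm

initial: 0.42 × 3.31 × 15 = 20.85 mm
mid-season: 1.00 × 6.09 × 50 = 304.50 mm
late-season: 0.89 × 3.64 × 15 = 48.59 mm
Seasonal total = 373.94 mm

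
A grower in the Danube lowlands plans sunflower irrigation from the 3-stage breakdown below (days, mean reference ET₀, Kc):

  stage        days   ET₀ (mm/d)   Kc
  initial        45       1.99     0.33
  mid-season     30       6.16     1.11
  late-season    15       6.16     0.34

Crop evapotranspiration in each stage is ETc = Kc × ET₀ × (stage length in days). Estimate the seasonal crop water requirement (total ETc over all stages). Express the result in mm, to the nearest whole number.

initial: 0.33 × 1.99 × 45 = 29.55 mm
mid-season: 1.11 × 6.16 × 30 = 205.13 mm
late-season: 0.34 × 6.16 × 15 = 31.42 mm
Seasonal total = 266.10 mm

266 mm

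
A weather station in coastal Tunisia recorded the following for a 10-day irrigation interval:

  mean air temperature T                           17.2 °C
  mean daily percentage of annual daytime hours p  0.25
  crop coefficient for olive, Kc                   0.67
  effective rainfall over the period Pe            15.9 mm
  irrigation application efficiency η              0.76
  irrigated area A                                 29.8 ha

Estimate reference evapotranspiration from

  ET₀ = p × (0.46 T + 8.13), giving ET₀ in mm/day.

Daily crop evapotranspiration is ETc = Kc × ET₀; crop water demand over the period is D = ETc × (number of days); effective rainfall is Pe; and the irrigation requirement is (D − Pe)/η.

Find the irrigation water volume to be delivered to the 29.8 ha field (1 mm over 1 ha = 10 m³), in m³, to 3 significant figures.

ET₀ = 0.25 × (0.46 × 17.2 + 8.13) = 0.25 × 16.042 = 4.0105 mm/d
ETc = Kc × ET₀ = 0.67 × 4.0105 = 2.6870 mm/d
Crop demand D = ETc × 10 d = 2.6870 × 10 = 26.870 mm
D − Pe = 26.870 − 15.9 = 10.970 mm
Gross irrigation = 10.970 / 0.76 = 14.434 mm
Volume = 14.434 mm × 29.8 ha × 10 = 4301.3 m³

4300 m³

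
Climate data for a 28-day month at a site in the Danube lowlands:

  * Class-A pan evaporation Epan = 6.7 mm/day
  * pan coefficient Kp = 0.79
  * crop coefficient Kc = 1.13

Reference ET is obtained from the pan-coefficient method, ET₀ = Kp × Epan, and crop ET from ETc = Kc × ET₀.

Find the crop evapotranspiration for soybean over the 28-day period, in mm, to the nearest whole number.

167 mm

ET₀ = 0.79 × 6.7 = 5.2930 mm/d
ETc = Kc × ET₀ = 1.13 × 5.2930 = 5.9811 mm/d
Over 28 days: 5.9811 × 28 = 167.471 mm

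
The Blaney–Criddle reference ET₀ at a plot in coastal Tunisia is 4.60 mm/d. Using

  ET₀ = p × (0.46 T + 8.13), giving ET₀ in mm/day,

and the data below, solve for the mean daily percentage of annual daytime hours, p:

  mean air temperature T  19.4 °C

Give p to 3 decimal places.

p = ET₀ / (0.46 T + 8.13) = 4.60 / (0.46 × 19.4 + 8.13) = 4.60 / 17.054 = 0.2697

0.270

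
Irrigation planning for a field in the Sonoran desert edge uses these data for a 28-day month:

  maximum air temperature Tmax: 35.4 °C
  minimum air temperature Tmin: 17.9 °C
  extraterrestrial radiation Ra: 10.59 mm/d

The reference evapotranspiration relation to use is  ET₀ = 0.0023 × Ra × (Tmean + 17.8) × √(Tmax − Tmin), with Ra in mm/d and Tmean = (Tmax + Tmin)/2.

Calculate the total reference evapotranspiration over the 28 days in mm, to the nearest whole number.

Tmean = (35.4 + 17.9)/2 = 26.65 °C
ET₀ = 0.0023 × 10.59 × (26.65 + 17.8) × √17.5 = 0.0023 × 10.59 × 44.45 × 4.1833 = 4.5291 mm/d
Over 28 days: 4.5291 × 28 = 126.815 mm

127 mm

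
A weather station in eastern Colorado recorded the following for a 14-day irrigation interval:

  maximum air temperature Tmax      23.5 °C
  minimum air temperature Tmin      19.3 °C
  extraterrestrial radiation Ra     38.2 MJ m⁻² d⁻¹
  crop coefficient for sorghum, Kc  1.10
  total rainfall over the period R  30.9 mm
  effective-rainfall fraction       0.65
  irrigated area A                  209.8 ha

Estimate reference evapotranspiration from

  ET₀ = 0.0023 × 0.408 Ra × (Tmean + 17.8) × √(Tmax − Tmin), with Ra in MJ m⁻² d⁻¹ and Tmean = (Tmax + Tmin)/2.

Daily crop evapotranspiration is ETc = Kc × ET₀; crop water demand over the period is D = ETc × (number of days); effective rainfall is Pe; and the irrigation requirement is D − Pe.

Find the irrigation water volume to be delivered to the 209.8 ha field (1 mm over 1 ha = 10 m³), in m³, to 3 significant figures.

50900 m³

Tmean = (23.5 + 19.3)/2 = 21.40 °C
0.408 Ra = 0.408 × 38.2 = 15.5856 mm/d equivalent
ET₀ = 0.0023 × 15.5856 × (21.40 + 17.8) × √4.2 = 0.0023 × 15.5856 × 39.20 × 2.0494 = 2.8798 mm/d
ETc = Kc × ET₀ = 1.10 × 2.8798 = 3.1678 mm/d
Crop demand D = ETc × 14 d = 3.1678 × 14 = 44.349 mm
Pe = 0.65 × 30.9 = 20.085 mm
D − Pe = 44.349 − 20.085 = 24.264 mm
Volume = 24.264 mm × 209.8 ha × 10 = 50905.9 m³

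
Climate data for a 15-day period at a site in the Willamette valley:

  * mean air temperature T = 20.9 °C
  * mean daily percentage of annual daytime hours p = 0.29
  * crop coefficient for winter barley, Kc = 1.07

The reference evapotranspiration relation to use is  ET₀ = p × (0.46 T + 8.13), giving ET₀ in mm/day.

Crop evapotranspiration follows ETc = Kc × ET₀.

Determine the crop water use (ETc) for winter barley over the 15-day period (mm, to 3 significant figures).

82.6 mm

ET₀ = 0.29 × (0.46 × 20.9 + 8.13) = 0.29 × 17.744 = 5.1458 mm/d
ETc = Kc × ET₀ = 1.07 × 5.1458 = 5.5060 mm/d
Over 15 days: 5.5060 × 15 = 82.590 mm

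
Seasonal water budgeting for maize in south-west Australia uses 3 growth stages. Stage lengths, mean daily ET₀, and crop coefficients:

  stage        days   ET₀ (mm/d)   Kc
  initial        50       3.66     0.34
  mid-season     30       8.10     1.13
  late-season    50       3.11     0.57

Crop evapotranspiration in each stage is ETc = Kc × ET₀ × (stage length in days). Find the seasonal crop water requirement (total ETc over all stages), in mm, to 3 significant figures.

425 mm

initial: 0.34 × 3.66 × 50 = 62.22 mm
mid-season: 1.13 × 8.10 × 30 = 274.59 mm
late-season: 0.57 × 3.11 × 50 = 88.64 mm
Seasonal total = 425.45 mm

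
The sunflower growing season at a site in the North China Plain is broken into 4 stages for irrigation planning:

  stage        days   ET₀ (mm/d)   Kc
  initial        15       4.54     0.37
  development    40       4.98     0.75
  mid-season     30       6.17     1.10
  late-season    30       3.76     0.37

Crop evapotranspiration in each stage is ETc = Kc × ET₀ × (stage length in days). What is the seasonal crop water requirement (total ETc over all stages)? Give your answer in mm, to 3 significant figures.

420 mm

initial: 0.37 × 4.54 × 15 = 25.20 mm
development: 0.75 × 4.98 × 40 = 149.40 mm
mid-season: 1.10 × 6.17 × 30 = 203.61 mm
late-season: 0.37 × 3.76 × 30 = 41.74 mm
Seasonal total = 419.95 mm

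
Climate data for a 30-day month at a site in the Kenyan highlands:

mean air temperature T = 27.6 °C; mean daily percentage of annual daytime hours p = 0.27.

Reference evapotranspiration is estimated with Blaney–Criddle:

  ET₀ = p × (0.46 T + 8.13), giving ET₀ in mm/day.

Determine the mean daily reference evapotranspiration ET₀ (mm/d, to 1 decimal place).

ET₀ = 0.27 × (0.46 × 27.6 + 8.13) = 0.27 × 20.826 = 5.6230 mm/d

5.6 mm/d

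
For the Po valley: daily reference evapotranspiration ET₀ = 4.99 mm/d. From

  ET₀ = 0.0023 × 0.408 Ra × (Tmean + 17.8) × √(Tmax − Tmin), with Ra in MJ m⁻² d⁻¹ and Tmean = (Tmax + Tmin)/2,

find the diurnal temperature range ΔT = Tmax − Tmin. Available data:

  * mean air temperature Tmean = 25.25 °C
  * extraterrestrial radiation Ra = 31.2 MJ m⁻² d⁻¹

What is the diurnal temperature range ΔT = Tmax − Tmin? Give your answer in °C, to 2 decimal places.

√ΔT = ET₀ / [0.0023 × 0.408 × Ra × (Tmean+17.8)] = 4.99 / (0.0023 × 12.7296 × 43.05) = 3.9590
ΔT = 3.9590² = 15.674 °C

15.67 °C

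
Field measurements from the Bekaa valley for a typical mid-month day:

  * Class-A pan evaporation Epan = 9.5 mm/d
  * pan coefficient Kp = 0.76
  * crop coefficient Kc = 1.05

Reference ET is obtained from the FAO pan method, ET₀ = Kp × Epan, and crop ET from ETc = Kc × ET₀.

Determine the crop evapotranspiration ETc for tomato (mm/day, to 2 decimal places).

ET₀ = 0.76 × 9.5 = 7.2200 mm/d
ETc = Kc × ET₀ = 1.05 × 7.2200 = 7.5810 mm/d

7.58 mm/day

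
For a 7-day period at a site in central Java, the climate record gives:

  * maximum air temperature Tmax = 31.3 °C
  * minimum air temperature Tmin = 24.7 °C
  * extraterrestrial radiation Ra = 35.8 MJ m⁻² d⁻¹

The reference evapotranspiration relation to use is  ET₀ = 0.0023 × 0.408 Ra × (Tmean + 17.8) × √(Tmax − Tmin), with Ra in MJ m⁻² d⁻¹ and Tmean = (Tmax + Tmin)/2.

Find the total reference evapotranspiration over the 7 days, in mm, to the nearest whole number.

28 mm

Tmean = (31.3 + 24.7)/2 = 28.00 °C
0.408 Ra = 0.408 × 35.8 = 14.6064 mm/d equivalent
ET₀ = 0.0023 × 14.6064 × (28.00 + 17.8) × √6.6 = 0.0023 × 14.6064 × 45.80 × 2.5690 = 3.9528 mm/d
Over 7 days: 3.9528 × 7 = 27.670 mm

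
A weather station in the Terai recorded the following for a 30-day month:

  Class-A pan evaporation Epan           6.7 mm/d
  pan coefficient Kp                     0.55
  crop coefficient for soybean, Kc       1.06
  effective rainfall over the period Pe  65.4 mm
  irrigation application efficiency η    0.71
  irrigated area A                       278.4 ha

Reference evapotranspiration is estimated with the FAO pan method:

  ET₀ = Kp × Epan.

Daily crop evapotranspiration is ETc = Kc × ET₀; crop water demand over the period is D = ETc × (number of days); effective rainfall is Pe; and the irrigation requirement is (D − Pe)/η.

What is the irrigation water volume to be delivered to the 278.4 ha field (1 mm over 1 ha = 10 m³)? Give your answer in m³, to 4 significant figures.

203000 m³

ET₀ = 0.55 × 6.7 = 3.6850 mm/d
ETc = Kc × ET₀ = 1.06 × 3.6850 = 3.9061 mm/d
Crop demand D = ETc × 30 d = 3.9061 × 30 = 117.183 mm
D − Pe = 117.183 − 65.4 = 51.783 mm
Gross irrigation = 51.783 / 0.71 = 72.934 mm
Volume = 72.934 mm × 278.4 ha × 10 = 203048.3 m³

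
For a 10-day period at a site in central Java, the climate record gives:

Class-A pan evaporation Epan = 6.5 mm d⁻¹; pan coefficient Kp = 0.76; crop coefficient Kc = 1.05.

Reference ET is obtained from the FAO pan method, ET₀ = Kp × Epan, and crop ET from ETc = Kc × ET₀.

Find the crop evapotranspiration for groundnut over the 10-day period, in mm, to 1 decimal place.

51.9 mm

ET₀ = 0.76 × 6.5 = 4.9400 mm/d
ETc = Kc × ET₀ = 1.05 × 4.9400 = 5.1870 mm/d
Over 10 days: 5.1870 × 10 = 51.870 mm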